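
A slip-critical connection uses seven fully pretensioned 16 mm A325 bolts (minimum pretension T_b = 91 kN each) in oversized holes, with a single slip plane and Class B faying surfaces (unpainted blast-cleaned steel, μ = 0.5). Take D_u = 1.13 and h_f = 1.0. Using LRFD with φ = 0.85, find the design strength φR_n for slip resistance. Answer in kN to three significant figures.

R_n = μ · D_u · h_f · T_b · n_s · n_b = 0.5 × 1.13 × 1.0 × 91 × 1 × 7 = 359.9 kN.
Design strength φR_n = 0.85 × 359.9 = 306 kN.

306 kN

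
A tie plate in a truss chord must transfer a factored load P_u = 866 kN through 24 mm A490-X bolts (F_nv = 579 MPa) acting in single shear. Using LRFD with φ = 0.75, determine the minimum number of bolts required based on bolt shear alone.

A_b = π·24²/4 = 452.4 mm².
Per-bolt design strength φR_n = 0.75 × 579 × 452.4 × 1 / 1000 = 196.5 kN.
n ≥ 866 / 196.5 = 4.408 → use 5 bolts.

5 bolts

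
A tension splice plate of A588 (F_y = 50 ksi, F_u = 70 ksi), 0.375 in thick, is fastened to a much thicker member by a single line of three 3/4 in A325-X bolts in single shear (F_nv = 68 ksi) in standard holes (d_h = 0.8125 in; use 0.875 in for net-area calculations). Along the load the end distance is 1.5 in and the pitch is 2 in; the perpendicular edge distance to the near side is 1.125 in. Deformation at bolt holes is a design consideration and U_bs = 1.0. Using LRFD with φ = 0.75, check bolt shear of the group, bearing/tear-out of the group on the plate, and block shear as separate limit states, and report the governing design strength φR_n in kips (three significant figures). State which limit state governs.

Bolt shear: A_b = π·0.75²/4 = 0.4418 in²; R_n = 68 × 0.4418 × 3 × 1 = 90.12 kips → 0.75 × 90.12 = 67.6 kips.
Bearing: edge l_c = 1.094, r_n = 34.45 kips; interior l_c = 1.188, r_n = 37.41 kips; R_n = 34.45 + 2·37.41 = 109.3 kips → 81.9 kips.
Block shear: A_gv = 2.062, A_nv = 1.242, A_nt = 0.2578 in²; R_n = min(0.6F_uA_nv, 0.6F_yA_gv) + U_bs·F_u·A_nt = 70.22 kips → 52.7 kips.
Block shear governs: 52.7 kips.

52.7 kips (block shear governs)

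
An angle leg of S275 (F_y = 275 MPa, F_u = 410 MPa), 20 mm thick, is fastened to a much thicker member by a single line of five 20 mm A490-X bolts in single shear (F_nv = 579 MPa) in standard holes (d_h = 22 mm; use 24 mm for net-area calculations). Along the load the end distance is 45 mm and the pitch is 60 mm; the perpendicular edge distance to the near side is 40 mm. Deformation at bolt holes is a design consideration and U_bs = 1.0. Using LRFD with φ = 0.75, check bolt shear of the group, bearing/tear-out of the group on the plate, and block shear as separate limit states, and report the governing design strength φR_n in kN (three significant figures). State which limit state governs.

Bolt shear: A_b = π·20²/4 = 314.2 mm²; R_n = 579 × 314.2 × 5 × 1 / 1000 = 909.5 kN → 0.75 × 909.5 = 682 kN.
Bearing: edge l_c = 34, r_n = 334.6 kN; interior l_c = 38, r_n = 373.9 kN; R_n = 334.6 + 4·373.9 = 1830 kN → 1370 kN.
Block shear: A_gv = 5700, A_nv = 3540, A_nt = 560 mm²; R_n = min(0.6F_uA_nv, 0.6F_yA_gv) + U_bs·F_u·A_nt = 1100 kN → 825 kN.
Bolt shear governs: 682 kN.

682 kN (bolt shear governs)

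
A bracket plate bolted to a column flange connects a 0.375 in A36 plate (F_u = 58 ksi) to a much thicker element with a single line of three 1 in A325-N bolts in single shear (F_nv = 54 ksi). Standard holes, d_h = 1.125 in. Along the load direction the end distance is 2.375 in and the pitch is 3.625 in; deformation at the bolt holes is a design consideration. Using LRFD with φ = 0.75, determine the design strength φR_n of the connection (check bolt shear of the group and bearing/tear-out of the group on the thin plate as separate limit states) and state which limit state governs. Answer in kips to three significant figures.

95.4 kips (bolt shear governs)

Bolt shear: A_b = π·1²/4 = 0.7854 in²; R_n = 54 × 0.7854 × 3 × 1 = 127.2 kips → 0.75 × 127.2 = 95.4 kips.
Bearing (1.2 l_c t F_u ≤ 2.4 d t F_u): upper limit = 2.4·1·0.375·58 = 52.2 kips.
  Edge l_c = 2.375 − 1.125/2 = 1.812 → r_n = 47.31 kips; interior l_c = 3.625 − 1.125 = 2.5 → r_n = 52.2 kips.
  R_n,bearing = 1·47.31 + 2·52.2 = 151.7 kips → 0.75 × 151.7 = 114 kips.
Bolt shear governs: 95.4 kips.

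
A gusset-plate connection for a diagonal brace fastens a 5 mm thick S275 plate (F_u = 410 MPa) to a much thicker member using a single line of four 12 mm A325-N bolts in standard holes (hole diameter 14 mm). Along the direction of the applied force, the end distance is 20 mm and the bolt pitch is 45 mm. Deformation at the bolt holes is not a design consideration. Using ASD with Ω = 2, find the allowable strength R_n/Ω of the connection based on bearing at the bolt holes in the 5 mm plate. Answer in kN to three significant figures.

131 kN

Per bolt r_n = 1.5 l_c t F_u ≤ 3.0 d t F_u; upper limit = 3.0 × 12 × 5 × 410 / 1000 = 73.8 kN.
Edge bolt: l_c = 20 − 14/2 = 13 mm → 1.5 × 13 × 5 × 410 / 1000 = 39.98 → r_n = 39.98 kN.
Interior bolts: l_c = 45 − 14 = 31 mm → 1.5 × 31 × 5 × 410 / 1000 = 95.33 → r_n = 73.8 kN.
R_n = 1 × 39.98 + 3 × 73.8 = 261.4 kN.
Allowable strength R_n/Ω = 261.4 / 2 = 131 kN.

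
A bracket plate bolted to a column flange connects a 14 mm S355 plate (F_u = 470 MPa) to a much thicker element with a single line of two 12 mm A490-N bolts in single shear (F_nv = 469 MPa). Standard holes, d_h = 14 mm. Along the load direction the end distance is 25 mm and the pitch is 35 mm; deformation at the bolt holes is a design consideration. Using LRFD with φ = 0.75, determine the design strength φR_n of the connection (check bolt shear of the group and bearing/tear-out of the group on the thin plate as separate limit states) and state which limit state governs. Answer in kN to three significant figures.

Bolt shear: A_b = π·12²/4 = 113.1 mm²; R_n = 469 × 113.1 × 2 × 1 / 1000 = 106.1 kN → 0.75 × 106.1 = 79.6 kN.
Bearing (1.2 l_c t F_u ≤ 2.4 d t F_u): upper limit = 2.4·12·14·470 / 1000 = 189.5 kN.
  Edge l_c = 25 − 14/2 = 18 → r_n = 142.1 kN; interior l_c = 35 − 14 = 21 → r_n = 165.8 kN.
  R_n,bearing = 1·142.1 + 1·165.8 = 307.9 kN → 0.75 × 307.9 = 231 kN.
Bolt shear governs: 79.6 kN.

79.6 kN (bolt shear governs)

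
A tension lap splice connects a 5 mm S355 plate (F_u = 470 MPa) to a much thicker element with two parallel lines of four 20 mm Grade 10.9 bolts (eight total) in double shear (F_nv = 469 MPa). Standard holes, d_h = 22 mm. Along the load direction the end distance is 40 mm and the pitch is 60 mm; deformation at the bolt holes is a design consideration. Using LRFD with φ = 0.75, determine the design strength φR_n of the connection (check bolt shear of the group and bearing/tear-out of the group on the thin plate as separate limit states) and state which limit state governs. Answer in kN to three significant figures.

Bolt shear: A_b = π·20²/4 = 314.2 mm²; R_n = 469 × 314.2 × 8 × 2 / 1000 = 2357 kN → 0.75 × 2357 = 1770 kN.
Bearing (1.2 l_c t F_u ≤ 2.4 d t F_u): upper limit = 2.4·20·5·470 / 1000 = 112.8 kN.
  Edge l_c = 40 − 22/2 = 29 → r_n = 81.78 kN; interior l_c = 60 − 22 = 38 → r_n = 107.2 kN.
  R_n,bearing = 2·81.78 + 6·107.2 = 806.5 kN → 0.75 × 806.5 = 605 kN.
Bearing governs: 605 kN.

605 kN (bearing governs)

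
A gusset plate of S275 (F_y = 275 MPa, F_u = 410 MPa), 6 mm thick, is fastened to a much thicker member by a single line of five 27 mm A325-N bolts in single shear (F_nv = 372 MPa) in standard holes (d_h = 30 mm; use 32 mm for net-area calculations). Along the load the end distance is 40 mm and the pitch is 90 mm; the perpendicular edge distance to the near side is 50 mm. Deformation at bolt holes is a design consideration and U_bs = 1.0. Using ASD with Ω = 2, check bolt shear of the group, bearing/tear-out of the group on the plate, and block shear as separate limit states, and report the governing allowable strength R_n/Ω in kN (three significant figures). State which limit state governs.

Bolt shear: A_b = π·27²/4 = 572.6 mm²; R_n = 372 × 572.6 × 5 × 1 / 1000 = 1065 kN → 1065 / 2 = 532 kN.
Bearing: edge l_c = 25, r_n = 73.8 kN; interior l_c = 60, r_n = 159.4 kN; R_n = 73.8 + 4·159.4 = 711.4 kN → 356 kN.
Block shear: A_gv = 2400, A_nv = 1536, A_nt = 204 mm²; R_n = min(0.6F_uA_nv, 0.6F_yA_gv) + U_bs·F_u·A_nt = 461.5 kN → 231 kN.
Block shear governs: 231 kN.

231 kN (block shear governs)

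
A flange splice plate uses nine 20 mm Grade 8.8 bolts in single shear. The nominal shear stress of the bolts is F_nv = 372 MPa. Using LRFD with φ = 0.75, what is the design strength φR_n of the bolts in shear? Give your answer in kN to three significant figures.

A_b = π × 20² / 4 = 314.2 mm².
R_n = F_nv · A_b · n · n_s = 372 × 314.2 × 9 × 1 / 1000 = 1052 kN.
Design strength φR_n = 0.75 × 1052 = 789 kN.

789 kN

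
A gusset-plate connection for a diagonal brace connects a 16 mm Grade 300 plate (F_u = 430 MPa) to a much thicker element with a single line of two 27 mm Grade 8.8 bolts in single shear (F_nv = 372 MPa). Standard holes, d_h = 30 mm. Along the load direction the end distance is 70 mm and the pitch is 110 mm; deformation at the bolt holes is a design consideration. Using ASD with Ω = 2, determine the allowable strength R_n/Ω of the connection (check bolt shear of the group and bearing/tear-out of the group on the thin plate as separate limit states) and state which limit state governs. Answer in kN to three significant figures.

213 kN (bolt shear governs)

Bolt shear: A_b = π·27²/4 = 572.6 mm²; R_n = 372 × 572.6 × 2 × 1 / 1000 = 426 kN → 426 / 2 = 213 kN.
Bearing (1.2 l_c t F_u ≤ 2.4 d t F_u): upper limit = 2.4·27·16·430 / 1000 = 445.8 kN.
  Edge l_c = 70 − 30/2 = 55 → r_n = 445.8 kN; interior l_c = 110 − 30 = 80 → r_n = 445.8 kN.
  R_n,bearing = 1·445.8 + 1·445.8 = 891.6 kN → 891.6 / 2 = 446 kN.
Bolt shear governs: 213 kN.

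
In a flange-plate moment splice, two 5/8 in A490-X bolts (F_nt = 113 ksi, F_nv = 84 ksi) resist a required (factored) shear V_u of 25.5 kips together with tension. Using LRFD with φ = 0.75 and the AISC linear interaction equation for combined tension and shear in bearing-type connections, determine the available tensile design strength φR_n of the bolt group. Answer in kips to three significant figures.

A_b = π·0.625²/4 = 0.3068 in²; f_rv = 25.5 / (2 × 0.3068) = 41.56 ksi.
F'_nt = 1.3 F_nt − (F_nt / φF_nv) f_rv = 1.3·113 − (113/(0.75·84))·41.56 = 72.36 ksi, capped at F_nt → F'_nt = 72.36 ksi.
R_n = F'_nt · A_b · n = 72.36 × 0.3068 × 2 = 44.4 kips.
Design strength φR_n = 0.75 × 44.4 = 33.3 kips.

33.3 kips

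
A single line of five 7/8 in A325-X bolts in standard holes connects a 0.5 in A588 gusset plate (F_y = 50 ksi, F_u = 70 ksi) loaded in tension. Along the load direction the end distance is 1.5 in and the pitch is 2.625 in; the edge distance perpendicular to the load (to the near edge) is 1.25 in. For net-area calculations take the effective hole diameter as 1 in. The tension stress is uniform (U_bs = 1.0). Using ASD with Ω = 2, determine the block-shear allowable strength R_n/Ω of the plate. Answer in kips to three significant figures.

Shear plane L_v = 1.5 + 4·2.625 = 12 in; A_gv = 12 × 0.5 = 6 in².
A_nv = (12 − 4.5·1) × 0.5 = 3.75 in².
A_nt = (1.25 − 0.5·1) × 0.5 = 0.375 in².
0.6 F_u A_nv = 157.5 kips; 0.6 F_y A_gv = 180 kips → shear rupture governs the shear term.
R_n = 157.5 + 1.0 × 70 × 0.375 = 183.8 kips.
Allowable strength R_n/Ω = 183.8 / 2 = 91.9 kips.

91.9 kips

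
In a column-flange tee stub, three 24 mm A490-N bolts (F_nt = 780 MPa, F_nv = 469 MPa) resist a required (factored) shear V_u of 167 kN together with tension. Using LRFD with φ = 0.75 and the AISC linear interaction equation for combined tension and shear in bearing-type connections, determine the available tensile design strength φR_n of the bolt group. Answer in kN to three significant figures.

754 kN

A_b = π·24²/4 = 452.4 mm²; f_rv = 167 × 1000 / (3 × 452.4) = 123.1 MPa.
F'_nt = 1.3 F_nt − (F_nt / φF_nv) f_rv = 1.3·780 − (780/(0.75·469))·123.1 = 741.1 MPa, capped at F_nt → F'_nt = 741.1 MPa.
R_n = F'_nt · A_b · n = 741.1 × 452.4 × 3 / 1000 = 1006 kN.
Design strength φR_n = 0.75 × 1006 = 754 kN.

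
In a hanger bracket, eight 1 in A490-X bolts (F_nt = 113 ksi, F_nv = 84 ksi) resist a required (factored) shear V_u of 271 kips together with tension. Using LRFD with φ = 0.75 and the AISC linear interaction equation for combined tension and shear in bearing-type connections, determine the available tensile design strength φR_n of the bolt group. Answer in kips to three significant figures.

A_b = π·1²/4 = 0.7854 in²; f_rv = 271 / (8 × 0.7854) = 43.13 ksi.
F'_nt = 1.3 F_nt − (F_nt / φF_nv) f_rv = 1.3·113 − (113/(0.75·84))·43.13 = 69.54 ksi, capped at F_nt → F'_nt = 69.54 ksi.
R_n = F'_nt · A_b · n = 69.54 × 0.7854 × 8 = 436.9 kips.
Design strength φR_n = 0.75 × 436.9 = 328 kips.

328 kips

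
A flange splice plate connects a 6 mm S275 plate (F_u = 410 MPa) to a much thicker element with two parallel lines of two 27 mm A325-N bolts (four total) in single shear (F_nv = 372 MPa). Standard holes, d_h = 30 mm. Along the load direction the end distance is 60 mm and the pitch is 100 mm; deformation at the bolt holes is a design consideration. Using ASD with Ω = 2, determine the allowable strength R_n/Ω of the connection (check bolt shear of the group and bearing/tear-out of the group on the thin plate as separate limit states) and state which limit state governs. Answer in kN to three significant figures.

292 kN (bearing governs)

Bolt shear: A_b = π·27²/4 = 572.6 mm²; R_n = 372 × 572.6 × 4 × 1 / 1000 = 852 kN → 852 / 2 = 426 kN.
Bearing (1.2 l_c t F_u ≤ 2.4 d t F_u): upper limit = 2.4·27·6·410 / 1000 = 159.4 kN.
  Edge l_c = 60 − 30/2 = 45 → r_n = 132.8 kN; interior l_c = 100 − 30 = 70 → r_n = 159.4 kN.
  R_n,bearing = 2·132.8 + 2·159.4 = 584.5 kN → 584.5 / 2 = 292 kN.
Bearing governs: 292 kN.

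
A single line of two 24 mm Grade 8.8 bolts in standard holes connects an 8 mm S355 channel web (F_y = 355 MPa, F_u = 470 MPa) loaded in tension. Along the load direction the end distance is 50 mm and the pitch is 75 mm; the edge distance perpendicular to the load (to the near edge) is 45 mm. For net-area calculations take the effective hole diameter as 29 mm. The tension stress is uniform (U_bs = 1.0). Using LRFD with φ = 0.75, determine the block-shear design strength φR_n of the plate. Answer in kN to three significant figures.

Shear plane L_v = 50 + 1·75 = 125 mm; A_gv = 125 × 8 = 1000 mm².
A_nv = (125 − 1.5·29) × 8 = 652 mm².
A_nt = (45 − 0.5·29) × 8 = 244 mm².
0.6 F_u A_nv = 183.9 kN; 0.6 F_y A_gv = 213 kN → shear rupture governs the shear term.
R_n = 183.9 + 1.0 × 470 × 244 / 1000 = 298.5 kN.
Design strength φR_n = 0.75 × 298.5 = 224 kN.

224 kN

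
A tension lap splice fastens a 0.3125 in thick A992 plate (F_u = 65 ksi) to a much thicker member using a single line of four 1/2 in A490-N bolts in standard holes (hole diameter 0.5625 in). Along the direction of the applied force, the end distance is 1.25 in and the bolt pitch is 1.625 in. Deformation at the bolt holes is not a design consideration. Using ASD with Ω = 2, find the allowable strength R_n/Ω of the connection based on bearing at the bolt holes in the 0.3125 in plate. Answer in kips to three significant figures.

Per bolt r_n = 1.5 l_c t F_u ≤ 3.0 d t F_u; upper limit = 3.0 × 0.5 × 0.3125 × 65 = 30.47 kips.
Edge bolt: l_c = 1.25 − 0.5625/2 = 0.9688 in → 1.5 × 0.9688 × 0.3125 × 65 = 29.52 → r_n = 29.52 kips.
Interior bolts: l_c = 1.625 − 0.5625 = 1.062 in → 1.5 × 1.062 × 0.3125 × 65 = 32.37 → r_n = 30.47 kips.
R_n = 1 × 29.52 + 3 × 30.47 = 120.9 kips.
Allowable strength R_n/Ω = 120.9 / 2 = 60.5 kips.

60.5 kips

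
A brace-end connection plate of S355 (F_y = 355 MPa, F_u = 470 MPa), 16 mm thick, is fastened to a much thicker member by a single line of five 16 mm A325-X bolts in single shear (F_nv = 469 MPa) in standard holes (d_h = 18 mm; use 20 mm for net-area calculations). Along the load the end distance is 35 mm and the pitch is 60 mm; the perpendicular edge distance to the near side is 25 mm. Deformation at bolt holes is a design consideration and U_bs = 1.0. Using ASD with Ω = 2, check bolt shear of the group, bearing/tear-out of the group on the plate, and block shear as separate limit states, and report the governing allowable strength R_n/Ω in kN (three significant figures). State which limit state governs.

236 kN (bolt shear governs)

Bolt shear: A_b = π·16²/4 = 201.1 mm²; R_n = 469 × 201.1 × 5 × 1 / 1000 = 471.5 kN → 471.5 / 2 = 236 kN.
Bearing: edge l_c = 26, r_n = 234.6 kN; interior l_c = 42, r_n = 288.8 kN; R_n = 234.6 + 4·288.8 = 1390 kN → 695 kN.
Block shear: A_gv = 4400, A_nv = 2960, A_nt = 240 mm²; R_n = min(0.6F_uA_nv, 0.6F_yA_gv) + U_bs·F_u·A_nt = 947.5 kN → 474 kN.
Bolt shear governs: 236 kN.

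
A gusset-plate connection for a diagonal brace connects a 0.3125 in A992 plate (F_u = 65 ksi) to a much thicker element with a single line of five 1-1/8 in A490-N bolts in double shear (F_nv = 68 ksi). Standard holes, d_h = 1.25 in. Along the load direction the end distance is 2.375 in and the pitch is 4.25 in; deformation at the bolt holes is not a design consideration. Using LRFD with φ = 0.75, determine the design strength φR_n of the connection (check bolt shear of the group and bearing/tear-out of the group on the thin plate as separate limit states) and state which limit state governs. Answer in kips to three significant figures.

246 kips (bearing governs)

Bolt shear: A_b = π·1.125²/4 = 0.994 in²; R_n = 68 × 0.994 × 5 × 2 = 675.9 kips → 0.75 × 675.9 = 507 kips.
Bearing (1.5 l_c t F_u ≤ 3.0 d t F_u): upper limit = 3.0·1.125·0.3125·65 = 68.55 kips.
  Edge l_c = 2.375 − 1.25/2 = 1.75 → r_n = 53.32 kips; interior l_c = 4.25 − 1.25 = 3 → r_n = 68.55 kips.
  R_n,bearing = 1·53.32 + 4·68.55 = 327.5 kips → 0.75 × 327.5 = 246 kips.
Bearing governs: 246 kips.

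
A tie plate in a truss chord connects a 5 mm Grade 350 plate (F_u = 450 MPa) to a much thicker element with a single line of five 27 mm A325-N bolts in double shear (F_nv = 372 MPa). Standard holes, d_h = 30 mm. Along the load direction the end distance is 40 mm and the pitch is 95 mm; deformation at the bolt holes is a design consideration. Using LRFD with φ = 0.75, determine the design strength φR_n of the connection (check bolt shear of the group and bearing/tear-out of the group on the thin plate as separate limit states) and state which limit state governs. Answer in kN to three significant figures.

Bolt shear: A_b = π·27²/4 = 572.6 mm²; R_n = 372 × 572.6 × 5 × 2 / 1000 = 2130 kN → 0.75 × 2130 = 1600 kN.
Bearing (1.2 l_c t F_u ≤ 2.4 d t F_u): upper limit = 2.4·27·5·450 / 1000 = 145.8 kN.
  Edge l_c = 40 − 30/2 = 25 → r_n = 67.5 kN; interior l_c = 95 − 30 = 65 → r_n = 145.8 kN.
  R_n,bearing = 1·67.5 + 4·145.8 = 650.7 kN → 0.75 × 650.7 = 488 kN.
Bearing governs: 488 kN.

488 kN (bearing governs)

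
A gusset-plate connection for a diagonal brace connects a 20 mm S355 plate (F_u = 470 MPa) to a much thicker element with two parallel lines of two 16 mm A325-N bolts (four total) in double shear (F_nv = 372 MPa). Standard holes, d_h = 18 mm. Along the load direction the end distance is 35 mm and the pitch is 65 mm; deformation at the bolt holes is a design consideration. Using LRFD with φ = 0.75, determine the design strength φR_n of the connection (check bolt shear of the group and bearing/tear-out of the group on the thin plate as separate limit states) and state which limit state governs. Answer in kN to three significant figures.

449 kN (bolt shear governs)

Bolt shear: A_b = π·16²/4 = 201.1 mm²; R_n = 372 × 201.1 × 4 × 2 / 1000 = 598.4 kN → 0.75 × 598.4 = 449 kN.
Bearing (1.2 l_c t F_u ≤ 2.4 d t F_u): upper limit = 2.4·16·20·470 / 1000 = 361 kN.
  Edge l_c = 35 − 18/2 = 26 → r_n = 293.3 kN; interior l_c = 65 − 18 = 47 → r_n = 361 kN.
  R_n,bearing = 2·293.3 + 2·361 = 1308 kN → 0.75 × 1308 = 981 kN.
Bolt shear governs: 449 kN.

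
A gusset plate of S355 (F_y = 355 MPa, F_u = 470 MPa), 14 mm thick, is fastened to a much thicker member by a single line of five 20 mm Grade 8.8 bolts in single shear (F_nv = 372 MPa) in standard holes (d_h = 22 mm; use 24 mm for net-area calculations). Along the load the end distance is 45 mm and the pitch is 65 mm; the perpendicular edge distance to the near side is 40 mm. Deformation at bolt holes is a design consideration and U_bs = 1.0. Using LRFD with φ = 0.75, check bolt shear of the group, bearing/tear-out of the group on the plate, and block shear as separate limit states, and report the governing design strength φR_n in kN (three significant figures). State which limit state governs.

Bolt shear: A_b = π·20²/4 = 314.2 mm²; R_n = 372 × 314.2 × 5 × 1 / 1000 = 584.3 kN → 0.75 × 584.3 = 438 kN.
Bearing: edge l_c = 34, r_n = 268.5 kN; interior l_c = 43, r_n = 315.8 kN; R_n = 268.5 + 4·315.8 = 1532 kN → 1150 kN.
Block shear: A_gv = 4270, A_nv = 2758, A_nt = 392 mm²; R_n = min(0.6F_uA_nv, 0.6F_yA_gv) + U_bs·F_u·A_nt = 962 kN → 721 kN.
Bolt shear governs: 438 kN.

438 kN (bolt shear governs)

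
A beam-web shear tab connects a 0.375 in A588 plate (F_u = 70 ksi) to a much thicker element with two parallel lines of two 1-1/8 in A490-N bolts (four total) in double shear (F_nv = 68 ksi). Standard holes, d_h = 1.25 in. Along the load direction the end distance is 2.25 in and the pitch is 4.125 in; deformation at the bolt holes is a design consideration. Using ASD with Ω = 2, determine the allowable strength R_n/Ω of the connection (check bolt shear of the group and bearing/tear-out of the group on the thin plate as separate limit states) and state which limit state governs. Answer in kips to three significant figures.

122 kips (bearing governs)

Bolt shear: A_b = π·1.125²/4 = 0.994 in²; R_n = 68 × 0.994 × 4 × 2 = 540.7 kips → 540.7 / 2 = 270 kips.
Bearing (1.2 l_c t F_u ≤ 2.4 d t F_u): upper limit = 2.4·1.125·0.375·70 = 70.88 kips.
  Edge l_c = 2.25 − 1.25/2 = 1.625 → r_n = 51.19 kips; interior l_c = 4.125 − 1.25 = 2.875 → r_n = 70.88 kips.
  R_n,bearing = 2·51.19 + 2·70.88 = 244.1 kips → 244.1 / 2 = 122 kips.
Bearing governs: 122 kips.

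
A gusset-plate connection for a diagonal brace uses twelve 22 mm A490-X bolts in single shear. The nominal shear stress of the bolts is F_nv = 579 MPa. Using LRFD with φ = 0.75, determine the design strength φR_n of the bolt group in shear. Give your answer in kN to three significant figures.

A_b = π × 22² / 4 = 380.1 mm².
R_n = F_nv · A_b · n · n_s = 579 × 380.1 × 12 × 1 / 1000 = 2641 kN.
Design strength φR_n = 0.75 × 2641 = 1980 kN.

1980 kN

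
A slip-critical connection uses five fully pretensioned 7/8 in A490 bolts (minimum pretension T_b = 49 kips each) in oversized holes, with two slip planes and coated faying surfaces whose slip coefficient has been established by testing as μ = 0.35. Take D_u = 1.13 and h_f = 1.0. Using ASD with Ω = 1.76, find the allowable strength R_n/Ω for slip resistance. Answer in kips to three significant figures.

110 kips

R_n = μ · D_u · h_f · T_b · n_s · n_b = 0.35 × 1.13 × 1.0 × 49 × 2 × 5 = 193.8 kips.
Allowable strength R_n/Ω = 193.8 / 1.76 = 110 kips.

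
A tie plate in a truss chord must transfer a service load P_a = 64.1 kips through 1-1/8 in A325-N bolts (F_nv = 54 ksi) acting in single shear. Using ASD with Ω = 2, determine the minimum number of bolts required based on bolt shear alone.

A_b = π·1.125²/4 = 0.994 in².
Per-bolt allowable strength R_n/Ω = 54 × 0.994 × 1 / 2 = 26.84 kips.
n ≥ 64.1 / 26.84 = 2.388 → use 3 bolts.

3 bolts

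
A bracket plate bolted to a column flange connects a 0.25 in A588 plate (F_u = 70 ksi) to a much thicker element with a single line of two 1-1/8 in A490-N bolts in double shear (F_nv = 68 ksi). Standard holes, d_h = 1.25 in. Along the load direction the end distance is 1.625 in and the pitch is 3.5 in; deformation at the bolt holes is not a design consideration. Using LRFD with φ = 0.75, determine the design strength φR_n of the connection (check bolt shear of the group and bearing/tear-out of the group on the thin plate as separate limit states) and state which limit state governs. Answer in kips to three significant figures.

Bolt shear: A_b = π·1.125²/4 = 0.994 in²; R_n = 68 × 0.994 × 2 × 2 = 270.4 kips → 0.75 × 270.4 = 203 kips.
Bearing (1.5 l_c t F_u ≤ 3.0 d t F_u): upper limit = 3.0·1.125·0.25·70 = 59.06 kips.
  Edge l_c = 1.625 − 1.25/2 = 1 → r_n = 26.25 kips; interior l_c = 3.5 − 1.25 = 2.25 → r_n = 59.06 kips.
  R_n,bearing = 1·26.25 + 1·59.06 = 85.31 kips → 0.75 × 85.31 = 64 kips.
Bearing governs: 64 kips.

64 kips (bearing governs)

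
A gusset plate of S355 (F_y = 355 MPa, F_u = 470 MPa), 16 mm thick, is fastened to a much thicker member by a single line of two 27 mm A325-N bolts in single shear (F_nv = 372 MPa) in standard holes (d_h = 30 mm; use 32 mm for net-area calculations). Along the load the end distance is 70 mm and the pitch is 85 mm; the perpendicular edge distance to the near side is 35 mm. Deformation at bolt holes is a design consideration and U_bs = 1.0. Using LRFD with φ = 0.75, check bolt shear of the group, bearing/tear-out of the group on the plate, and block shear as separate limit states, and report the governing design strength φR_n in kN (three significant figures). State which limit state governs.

Bolt shear: A_b = π·27²/4 = 572.6 mm²; R_n = 372 × 572.6 × 2 × 1 / 1000 = 426 kN → 0.75 × 426 = 319 kN.
Bearing: edge l_c = 55, r_n = 487.3 kN; interior l_c = 55, r_n = 487.3 kN; R_n = 487.3 + 1·487.3 = 974.6 kN → 731 kN.
Block shear: A_gv = 2480, A_nv = 1712, A_nt = 304 mm²; R_n = min(0.6F_uA_nv, 0.6F_yA_gv) + U_bs·F_u·A_nt = 625.7 kN → 469 kN.
Bolt shear governs: 319 kN.

319 kN (bolt shear governs)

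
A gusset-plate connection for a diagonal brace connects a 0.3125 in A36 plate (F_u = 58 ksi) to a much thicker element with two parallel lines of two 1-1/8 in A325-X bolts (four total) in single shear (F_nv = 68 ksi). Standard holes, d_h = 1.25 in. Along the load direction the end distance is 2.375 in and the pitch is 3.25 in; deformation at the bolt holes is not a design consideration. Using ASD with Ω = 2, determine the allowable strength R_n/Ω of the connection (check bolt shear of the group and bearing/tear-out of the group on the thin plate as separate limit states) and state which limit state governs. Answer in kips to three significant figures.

102 kips (bearing governs)

Bolt shear: A_b = π·1.125²/4 = 0.994 in²; R_n = 68 × 0.994 × 4 × 1 = 270.4 kips → 270.4 / 2 = 135 kips.
Bearing (1.5 l_c t F_u ≤ 3.0 d t F_u): upper limit = 3.0·1.125·0.3125·58 = 61.17 kips.
  Edge l_c = 2.375 − 1.25/2 = 1.75 → r_n = 47.58 kips; interior l_c = 3.25 − 1.25 = 2 → r_n = 54.38 kips.
  R_n,bearing = 2·47.58 + 2·54.38 = 203.9 kips → 203.9 / 2 = 102 kips.
Bearing governs: 102 kips.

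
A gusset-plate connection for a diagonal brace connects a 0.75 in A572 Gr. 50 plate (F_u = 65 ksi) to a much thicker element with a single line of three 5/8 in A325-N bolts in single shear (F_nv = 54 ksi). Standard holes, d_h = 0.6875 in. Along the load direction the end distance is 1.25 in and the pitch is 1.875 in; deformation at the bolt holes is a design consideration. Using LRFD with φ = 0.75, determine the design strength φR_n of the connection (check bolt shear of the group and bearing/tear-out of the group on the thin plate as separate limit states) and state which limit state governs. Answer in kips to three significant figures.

Bolt shear: A_b = π·0.625²/4 = 0.3068 in²; R_n = 54 × 0.3068 × 3 × 1 = 49.7 kips → 0.75 × 49.7 = 37.3 kips.
Bearing (1.2 l_c t F_u ≤ 2.4 d t F_u): upper limit = 2.4·0.625·0.75·65 = 73.12 kips.
  Edge l_c = 1.25 − 0.6875/2 = 0.9062 → r_n = 53.02 kips; interior l_c = 1.875 − 0.6875 = 1.188 → r_n = 69.47 kips.
  R_n,bearing = 1·53.02 + 2·69.47 = 192 kips → 0.75 × 192 = 144 kips.
Bolt shear governs: 37.3 kips.

37.3 kips (bolt shear governs)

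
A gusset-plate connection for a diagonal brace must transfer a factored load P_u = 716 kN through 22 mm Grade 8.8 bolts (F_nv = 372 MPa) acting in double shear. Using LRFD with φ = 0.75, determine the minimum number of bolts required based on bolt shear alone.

4 bolts

A_b = π·22²/4 = 380.1 mm².
Per-bolt design strength φR_n = 0.75 × 372 × 380.1 × 2 / 1000 = 212.1 kN.
n ≥ 716 / 212.1 = 3.376 → use 4 bolts.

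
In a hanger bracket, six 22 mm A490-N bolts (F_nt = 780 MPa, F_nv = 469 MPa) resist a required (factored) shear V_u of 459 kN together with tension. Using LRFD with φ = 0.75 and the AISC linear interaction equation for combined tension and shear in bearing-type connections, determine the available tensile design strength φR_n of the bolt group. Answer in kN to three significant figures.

971 kN

A_b = π·22²/4 = 380.1 mm²; f_rv = 459 × 1000 / (6 × 380.1) = 201.2 MPa.
F'_nt = 1.3 F_nt − (F_nt / φF_nv) f_rv = 1.3·780 − (780/(0.75·469))·201.2 = 567.7 MPa, capped at F_nt → F'_nt = 567.7 MPa.
R_n = F'_nt · A_b · n = 567.7 × 380.1 × 6 / 1000 = 1295 kN.
Design strength φR_n = 0.75 × 1295 = 971 kN.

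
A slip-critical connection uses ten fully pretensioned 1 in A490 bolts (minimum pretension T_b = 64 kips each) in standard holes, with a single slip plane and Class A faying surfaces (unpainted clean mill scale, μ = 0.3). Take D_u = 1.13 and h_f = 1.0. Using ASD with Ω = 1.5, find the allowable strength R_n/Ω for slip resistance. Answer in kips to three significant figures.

R_n = μ · D_u · h_f · T_b · n_s · n_b = 0.3 × 1.13 × 1.0 × 64 × 1 × 10 = 217 kips.
Allowable strength R_n/Ω = 217 / 1.5 = 145 kips.

145 kips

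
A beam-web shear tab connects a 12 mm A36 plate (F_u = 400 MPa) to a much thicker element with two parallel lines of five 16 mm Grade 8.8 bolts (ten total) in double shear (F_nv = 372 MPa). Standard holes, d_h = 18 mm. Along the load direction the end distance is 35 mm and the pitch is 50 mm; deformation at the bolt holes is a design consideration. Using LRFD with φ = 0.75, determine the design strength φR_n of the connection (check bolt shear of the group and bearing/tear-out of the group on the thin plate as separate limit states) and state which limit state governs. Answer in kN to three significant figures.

1120 kN (bolt shear governs)

Bolt shear: A_b = π·16²/4 = 201.1 mm²; R_n = 372 × 201.1 × 10 × 2 / 1000 = 1496 kN → 0.75 × 1496 = 1120 kN.
Bearing (1.2 l_c t F_u ≤ 2.4 d t F_u): upper limit = 2.4·16·12·400 / 1000 = 184.3 kN.
  Edge l_c = 35 − 18/2 = 26 → r_n = 149.8 kN; interior l_c = 50 − 18 = 32 → r_n = 184.3 kN.
  R_n,bearing = 2·149.8 + 8·184.3 = 1774 kN → 0.75 × 1774 = 1330 kN.
Bolt shear governs: 1120 kN.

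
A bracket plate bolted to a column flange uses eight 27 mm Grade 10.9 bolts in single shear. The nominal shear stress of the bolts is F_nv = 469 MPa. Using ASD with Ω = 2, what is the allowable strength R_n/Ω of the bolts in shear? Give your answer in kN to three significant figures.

1070 kN

A_b = π × 27² / 4 = 572.6 mm².
R_n = F_nv · A_b · n · n_s = 469 × 572.6 × 8 × 1 / 1000 = 2148 kN.
Allowable strength R_n/Ω = 2148 / 2 = 1070 kN.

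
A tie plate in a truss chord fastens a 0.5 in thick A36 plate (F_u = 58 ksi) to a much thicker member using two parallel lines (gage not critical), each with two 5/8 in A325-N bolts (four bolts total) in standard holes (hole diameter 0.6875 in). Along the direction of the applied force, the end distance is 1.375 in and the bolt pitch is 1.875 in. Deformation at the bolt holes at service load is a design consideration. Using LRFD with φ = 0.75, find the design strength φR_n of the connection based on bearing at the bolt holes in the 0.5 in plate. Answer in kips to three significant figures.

116 kips

Per bolt r_n = 1.2 l_c t F_u ≤ 2.4 d t F_u; upper limit = 2.4 × 0.625 × 0.5 × 58 = 43.5 kips.
Edge bolt: l_c = 1.375 − 0.6875/2 = 1.031 in → 1.2 × 1.031 × 0.5 × 58 = 35.89 → r_n = 35.89 kips.
Interior bolts: l_c = 1.875 − 0.6875 = 1.188 in → 1.2 × 1.188 × 0.5 × 58 = 41.33 → r_n = 41.33 kips.
R_n = 2 × 35.89 + 2 × 41.33 = 154.4 kips.
Design strength φR_n = 0.75 × 154.4 = 116 kips.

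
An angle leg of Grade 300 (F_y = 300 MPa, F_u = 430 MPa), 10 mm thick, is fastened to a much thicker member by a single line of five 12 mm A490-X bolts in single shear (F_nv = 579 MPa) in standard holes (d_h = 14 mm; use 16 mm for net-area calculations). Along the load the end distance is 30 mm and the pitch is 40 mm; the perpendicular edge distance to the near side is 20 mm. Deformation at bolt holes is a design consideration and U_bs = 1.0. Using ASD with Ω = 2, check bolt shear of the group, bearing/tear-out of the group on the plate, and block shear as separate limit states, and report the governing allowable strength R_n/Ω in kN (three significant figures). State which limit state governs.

164 kN (bolt shear governs)

Bolt shear: A_b = π·12²/4 = 113.1 mm²; R_n = 579 × 113.1 × 5 × 1 / 1000 = 327.4 kN → 327.4 / 2 = 164 kN.
Bearing: edge l_c = 23, r_n = 118.7 kN; interior l_c = 26, r_n = 123.8 kN; R_n = 118.7 + 4·123.8 = 614 kN → 307 kN.
Block shear: A_gv = 1900, A_nv = 1180, A_nt = 120 mm²; R_n = min(0.6F_uA_nv, 0.6F_yA_gv) + U_bs·F_u·A_nt = 356 kN → 178 kN.
Bolt shear governs: 164 kN.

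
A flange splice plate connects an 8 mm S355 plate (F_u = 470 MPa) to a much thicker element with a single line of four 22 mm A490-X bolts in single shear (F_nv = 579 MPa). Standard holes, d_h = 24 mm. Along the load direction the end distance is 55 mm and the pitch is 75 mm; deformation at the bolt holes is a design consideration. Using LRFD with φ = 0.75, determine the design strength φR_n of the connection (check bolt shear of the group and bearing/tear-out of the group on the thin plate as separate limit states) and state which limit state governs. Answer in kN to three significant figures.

Bolt shear: A_b = π·22²/4 = 380.1 mm²; R_n = 579 × 380.1 × 4 × 1 / 1000 = 880.4 kN → 0.75 × 880.4 = 660 kN.
Bearing (1.2 l_c t F_u ≤ 2.4 d t F_u): upper limit = 2.4·22·8·470 / 1000 = 198.5 kN.
  Edge l_c = 55 − 24/2 = 43 → r_n = 194 kN; interior l_c = 75 − 24 = 51 → r_n = 198.5 kN.
  R_n,bearing = 1·194 + 3·198.5 = 789.6 kN → 0.75 × 789.6 = 592 kN.
Bearing governs: 592 kN.

592 kN (bearing governs)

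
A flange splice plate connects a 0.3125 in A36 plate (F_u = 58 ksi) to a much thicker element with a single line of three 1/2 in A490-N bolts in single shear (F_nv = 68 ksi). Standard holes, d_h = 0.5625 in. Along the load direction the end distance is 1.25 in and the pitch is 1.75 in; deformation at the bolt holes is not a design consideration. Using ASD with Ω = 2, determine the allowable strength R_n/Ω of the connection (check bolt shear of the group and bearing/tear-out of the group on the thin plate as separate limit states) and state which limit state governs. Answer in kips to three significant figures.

Bolt shear: A_b = π·0.5²/4 = 0.1963 in²; R_n = 68 × 0.1963 × 3 × 1 = 40.06 kips → 40.06 / 2 = 20 kips.
Bearing (1.5 l_c t F_u ≤ 3.0 d t F_u): upper limit = 3.0·0.5·0.3125·58 = 27.19 kips.
  Edge l_c = 1.25 − 0.5625/2 = 0.9688 → r_n = 26.34 kips; interior l_c = 1.75 − 0.5625 = 1.188 → r_n = 27.19 kips.
  R_n,bearing = 1·26.34 + 2·27.19 = 80.71 kips → 80.71 / 2 = 40.4 kips.
Bolt shear governs: 20 kips.

20 kips (bolt shear governs)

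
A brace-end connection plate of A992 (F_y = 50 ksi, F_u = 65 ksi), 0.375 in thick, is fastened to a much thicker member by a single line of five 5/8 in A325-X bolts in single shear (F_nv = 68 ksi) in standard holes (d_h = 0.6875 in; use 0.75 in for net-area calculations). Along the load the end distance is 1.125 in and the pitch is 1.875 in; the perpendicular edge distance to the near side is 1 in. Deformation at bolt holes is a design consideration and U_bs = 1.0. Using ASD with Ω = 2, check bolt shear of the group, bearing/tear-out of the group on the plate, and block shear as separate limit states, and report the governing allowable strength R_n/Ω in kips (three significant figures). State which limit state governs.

Bolt shear: A_b = π·0.625²/4 = 0.3068 in²; R_n = 68 × 0.3068 × 5 × 1 = 104.3 kips → 104.3 / 2 = 52.2 kips.
Bearing: edge l_c = 0.7812, r_n = 22.85 kips; interior l_c = 1.188, r_n = 34.73 kips; R_n = 22.85 + 4·34.73 = 161.8 kips → 80.9 kips.
Block shear: A_gv = 3.234, A_nv = 1.969, A_nt = 0.2344 in²; R_n = min(0.6F_uA_nv, 0.6F_yA_gv) + U_bs·F_u·A_nt = 92.02 kips → 46 kips.
Block shear governs: 46 kips.

46 kips (block shear governs)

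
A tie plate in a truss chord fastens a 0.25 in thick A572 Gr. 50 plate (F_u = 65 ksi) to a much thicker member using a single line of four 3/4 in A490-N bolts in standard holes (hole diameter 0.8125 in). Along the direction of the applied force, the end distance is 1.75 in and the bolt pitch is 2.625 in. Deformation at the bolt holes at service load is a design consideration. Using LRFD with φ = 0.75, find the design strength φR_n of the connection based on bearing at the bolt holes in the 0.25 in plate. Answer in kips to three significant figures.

85.5 kips

Per bolt r_n = 1.2 l_c t F_u ≤ 2.4 d t F_u; upper limit = 2.4 × 0.75 × 0.25 × 65 = 29.25 kips.
Edge bolt: l_c = 1.75 − 0.8125/2 = 1.344 in → 1.2 × 1.344 × 0.25 × 65 = 26.2 → r_n = 26.2 kips.
Interior bolts: l_c = 2.625 − 0.8125 = 1.812 in → 1.2 × 1.812 × 0.25 × 65 = 35.34 → r_n = 29.25 kips.
R_n = 1 × 26.2 + 3 × 29.25 = 114 kips.
Design strength φR_n = 0.75 × 114 = 85.5 kips.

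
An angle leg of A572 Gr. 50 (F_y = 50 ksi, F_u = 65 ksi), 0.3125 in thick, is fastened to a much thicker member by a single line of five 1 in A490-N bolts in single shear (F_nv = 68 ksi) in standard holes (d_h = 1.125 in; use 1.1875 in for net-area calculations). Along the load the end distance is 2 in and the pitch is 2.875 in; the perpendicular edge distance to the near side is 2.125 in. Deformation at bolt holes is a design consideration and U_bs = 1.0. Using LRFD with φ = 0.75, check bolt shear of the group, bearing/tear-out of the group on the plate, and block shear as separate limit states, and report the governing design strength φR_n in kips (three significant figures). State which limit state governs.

97.9 kips (block shear governs)

Bolt shear: A_b = π·1²/4 = 0.7854 in²; R_n = 68 × 0.7854 × 5 × 1 = 267 kips → 0.75 × 267 = 200 kips.
Bearing: edge l_c = 1.438, r_n = 35.04 kips; interior l_c = 1.75, r_n = 42.66 kips; R_n = 35.04 + 4·42.66 = 205.7 kips → 154 kips.
Block shear: A_gv = 4.219, A_nv = 2.549, A_nt = 0.4785 in²; R_n = min(0.6F_uA_nv, 0.6F_yA_gv) + U_bs·F_u·A_nt = 130.5 kips → 97.9 kips.
Block shear governs: 97.9 kips.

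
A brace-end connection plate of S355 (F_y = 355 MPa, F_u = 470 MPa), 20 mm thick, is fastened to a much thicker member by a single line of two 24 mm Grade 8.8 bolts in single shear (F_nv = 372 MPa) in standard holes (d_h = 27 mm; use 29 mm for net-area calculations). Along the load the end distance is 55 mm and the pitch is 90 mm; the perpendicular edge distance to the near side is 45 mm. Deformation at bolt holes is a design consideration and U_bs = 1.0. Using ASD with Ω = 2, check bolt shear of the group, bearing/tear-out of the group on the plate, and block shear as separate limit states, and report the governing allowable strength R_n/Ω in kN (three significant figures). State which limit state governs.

Bolt shear: A_b = π·24²/4 = 452.4 mm²; R_n = 372 × 452.4 × 2 × 1 / 1000 = 336.6 kN → 336.6 / 2 = 168 kN.
Bearing: edge l_c = 41.5, r_n = 468.1 kN; interior l_c = 63, r_n = 541.4 kN; R_n = 468.1 + 1·541.4 = 1010 kN → 505 kN.
Block shear: A_gv = 2900, A_nv = 2030, A_nt = 610 mm²; R_n = min(0.6F_uA_nv, 0.6F_yA_gv) + U_bs·F_u·A_nt = 859.2 kN → 430 kN.
Bolt shear governs: 168 kN.

168 kN (bolt shear governs)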